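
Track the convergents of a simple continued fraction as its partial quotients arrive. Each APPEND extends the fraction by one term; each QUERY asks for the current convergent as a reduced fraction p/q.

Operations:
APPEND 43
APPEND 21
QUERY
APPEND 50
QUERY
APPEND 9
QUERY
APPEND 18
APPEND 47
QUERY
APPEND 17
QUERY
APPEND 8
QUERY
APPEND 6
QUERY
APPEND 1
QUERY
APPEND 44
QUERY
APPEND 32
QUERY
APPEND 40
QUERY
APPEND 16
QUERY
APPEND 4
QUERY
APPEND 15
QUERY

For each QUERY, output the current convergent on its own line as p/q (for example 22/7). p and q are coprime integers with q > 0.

APPEND 43: p_0 = 43·1 + 0 = 43, q_0 = 43·0 + 1 = 1 → 43/1
APPEND 21: p_1 = 21·43 + 1 = 904, q_1 = 21·1 + 0 = 21 → 904/21
APPEND 50: p_2 = 50·904 + 43 = 45243, q_2 = 50·21 + 1 = 1051 → 45243/1051
APPEND 9: p_3 = 9·45243 + 904 = 408091, q_3 = 9·1051 + 21 = 9480 → 408091/9480
APPEND 18: p_4 = 18·408091 + 45243 = 7390881, q_4 = 18·9480 + 1051 = 171691 → 7390881/171691
APPEND 47: p_5 = 47·7390881 + 408091 = 347779498, q_5 = 47·171691 + 9480 = 8078957 → 347779498/8078957
APPEND 17: p_6 = 17·347779498 + 7390881 = 5919642347, q_6 = 17·8078957 + 171691 = 137513960 → 5919642347/137513960
APPEND 8: p_7 = 8·5919642347 + 347779498 = 47704918274, q_7 = 8·137513960 + 8078957 = 1108190637 → 47704918274/1108190637
APPEND 6: p_8 = 6·47704918274 + 5919642347 = 292149151991, q_8 = 6·1108190637 + 137513960 = 6786657782 → 292149151991/6786657782
APPEND 1: p_9 = 1·292149151991 + 47704918274 = 339854070265, q_9 = 1·6786657782 + 1108190637 = 7894848419 → 339854070265/7894848419
APPEND 44: p_10 = 44·339854070265 + 292149151991 = 15245728243651, q_10 = 44·7894848419 + 6786657782 = 354159988218 → 15245728243651/354159988218
APPEND 32: p_11 = 32·15245728243651 + 339854070265 = 488203157867097, q_11 = 32·354159988218 + 7894848419 = 11341014471395 → 488203157867097/11341014471395
APPEND 40: p_12 = 40·488203157867097 + 15245728243651 = 19543372042927531, q_12 = 40·11341014471395 + 354159988218 = 453994738844018 → 19543372042927531/453994738844018
APPEND 16: p_13 = 16·19543372042927531 + 488203157867097 = 313182155844707593, q_13 = 16·453994738844018 + 11341014471395 = 7275256835975683 → 313182155844707593/7275256835975683
APPEND 4: p_14 = 4·313182155844707593 + 19543372042927531 = 1272271995421757903, q_14 = 4·7275256835975683 + 453994738844018 = 29555022082746750 → 1272271995421757903/29555022082746750
APPEND 15: p_15 = 15·1272271995421757903 + 313182155844707593 = 19397262087171076138, q_15 = 15·29555022082746750 + 7275256835975683 = 450600588077176933 → 19397262087171076138/450600588077176933

904/21
45243/1051
408091/9480
347779498/8078957
5919642347/137513960
47704918274/1108190637
292149151991/6786657782
339854070265/7894848419
15245728243651/354159988218
488203157867097/11341014471395
19543372042927531/453994738844018
313182155844707593/7275256835975683
1272271995421757903/29555022082746750
19397262087171076138/450600588077176933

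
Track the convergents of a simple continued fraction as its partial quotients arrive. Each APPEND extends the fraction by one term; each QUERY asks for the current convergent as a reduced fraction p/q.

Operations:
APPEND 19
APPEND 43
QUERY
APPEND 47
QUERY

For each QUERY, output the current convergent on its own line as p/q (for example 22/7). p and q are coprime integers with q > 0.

818/43
38465/2022

APPEND 19: p_0 = 19·1 + 0 = 19, q_0 = 19·0 + 1 = 1 → 19/1
APPEND 43: p_1 = 43·19 + 1 = 818, q_1 = 43·1 + 0 = 43 → 818/43
APPEND 47: p_2 = 47·818 + 19 = 38465, q_2 = 47·43 + 1 = 2022 → 38465/2022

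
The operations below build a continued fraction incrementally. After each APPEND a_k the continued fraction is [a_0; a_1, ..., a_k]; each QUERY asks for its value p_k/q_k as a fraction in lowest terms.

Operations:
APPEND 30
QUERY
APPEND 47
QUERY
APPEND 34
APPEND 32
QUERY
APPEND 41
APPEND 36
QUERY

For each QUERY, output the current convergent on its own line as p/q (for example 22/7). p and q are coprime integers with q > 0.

APPEND 30: p_0 = 30·1 + 0 = 30, q_0 = 30·0 + 1 = 1 → 30/1
APPEND 47: p_1 = 47·30 + 1 = 1411, q_1 = 47·1 + 0 = 47 → 1411/47
APPEND 34: p_2 = 34·1411 + 30 = 48004, q_2 = 34·47 + 1 = 1599 → 48004/1599
APPEND 32: p_3 = 32·48004 + 1411 = 1537539, q_3 = 32·1599 + 47 = 51215 → 1537539/51215
APPEND 41: p_4 = 41·1537539 + 48004 = 63087103, q_4 = 41·51215 + 1599 = 2101414 → 63087103/2101414
APPEND 36: p_5 = 36·63087103 + 1537539 = 2272673247, q_5 = 36·2101414 + 51215 = 75702119 → 2272673247/75702119

30/1
1411/47
1537539/51215
2272673247/75702119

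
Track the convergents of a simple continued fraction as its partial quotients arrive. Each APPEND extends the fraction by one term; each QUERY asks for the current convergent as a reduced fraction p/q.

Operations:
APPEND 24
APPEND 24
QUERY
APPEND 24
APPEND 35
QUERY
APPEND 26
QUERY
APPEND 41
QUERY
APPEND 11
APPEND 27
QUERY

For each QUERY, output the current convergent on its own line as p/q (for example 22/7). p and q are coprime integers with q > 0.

APPEND 24: p_0 = 24·1 + 0 = 24, q_0 = 24·0 + 1 = 1 → 24/1
APPEND 24: p_1 = 24·24 + 1 = 577, q_1 = 24·1 + 0 = 24 → 577/24
APPEND 24: p_2 = 24·577 + 24 = 13872, q_2 = 24·24 + 1 = 577 → 13872/577
APPEND 35: p_3 = 35·13872 + 577 = 486097, q_3 = 35·577 + 24 = 20219 → 486097/20219
APPEND 26: p_4 = 26·486097 + 13872 = 12652394, q_4 = 26·20219 + 577 = 526271 → 12652394/526271
APPEND 41: p_5 = 41·12652394 + 486097 = 519234251, q_5 = 41·526271 + 20219 = 21597330 → 519234251/21597330
APPEND 11: p_6 = 11·519234251 + 12652394 = 5724229155, q_6 = 11·21597330 + 526271 = 238096901 → 5724229155/238096901
APPEND 27: p_7 = 27·5724229155 + 519234251 = 155073421436, q_7 = 27·238096901 + 21597330 = 6450213657 → 155073421436/6450213657

577/24
486097/20219
12652394/526271
519234251/21597330
155073421436/6450213657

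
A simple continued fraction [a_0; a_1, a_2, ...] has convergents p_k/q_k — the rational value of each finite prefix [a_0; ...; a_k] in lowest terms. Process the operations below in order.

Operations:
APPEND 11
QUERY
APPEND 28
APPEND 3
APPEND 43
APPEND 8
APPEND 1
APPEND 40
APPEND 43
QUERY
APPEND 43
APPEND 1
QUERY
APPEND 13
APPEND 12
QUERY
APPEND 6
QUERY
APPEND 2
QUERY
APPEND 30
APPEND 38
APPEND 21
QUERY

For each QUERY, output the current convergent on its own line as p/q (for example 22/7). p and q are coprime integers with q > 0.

APPEND 11: p_0 = 11·1 + 0 = 11, q_0 = 11·0 + 1 = 1 → 11/1
APPEND 28: p_1 = 28·11 + 1 = 309, q_1 = 28·1 + 0 = 28 → 309/28
APPEND 3: p_2 = 3·309 + 11 = 938, q_2 = 3·28 + 1 = 85 → 938/85
APPEND 43: p_3 = 43·938 + 309 = 40643, q_3 = 43·85 + 28 = 3683 → 40643/3683
APPEND 8: p_4 = 8·40643 + 938 = 326082, q_4 = 8·3683 + 85 = 29549 → 326082/29549
APPEND 1: p_5 = 1·326082 + 40643 = 366725, q_5 = 1·29549 + 3683 = 33232 → 366725/33232
APPEND 40: p_6 = 40·366725 + 326082 = 14995082, q_6 = 40·33232 + 29549 = 1358829 → 14995082/1358829
APPEND 43: p_7 = 43·14995082 + 366725 = 645155251, q_7 = 43·1358829 + 33232 = 58462879 → 645155251/58462879
APPEND 43: p_8 = 43·645155251 + 14995082 = 27756670875, q_8 = 43·58462879 + 1358829 = 2515262626 → 27756670875/2515262626
APPEND 1: p_9 = 1·27756670875 + 645155251 = 28401826126, q_9 = 1·2515262626 + 58462879 = 2573725505 → 28401826126/2573725505
APPEND 13: p_10 = 13·28401826126 + 27756670875 = 396980410513, q_10 = 13·2573725505 + 2515262626 = 35973694191 → 396980410513/35973694191
APPEND 12: p_11 = 12·396980410513 + 28401826126 = 4792166752282, q_11 = 12·35973694191 + 2573725505 = 434258055797 → 4792166752282/434258055797
APPEND 6: p_12 = 6·4792166752282 + 396980410513 = 29149980924205, q_12 = 6·434258055797 + 35973694191 = 2641522028973 → 29149980924205/2641522028973
APPEND 2: p_13 = 2·29149980924205 + 4792166752282 = 63092128600692, q_13 = 2·2641522028973 + 434258055797 = 5717302113743 → 63092128600692/5717302113743
APPEND 30: p_14 = 30·63092128600692 + 29149980924205 = 1921913838944965, q_14 = 30·5717302113743 + 2641522028973 = 174160585441263 → 1921913838944965/174160585441263
APPEND 38: p_15 = 38·1921913838944965 + 63092128600692 = 73095818008509362, q_15 = 38·174160585441263 + 5717302113743 = 6623819548881737 → 73095818008509362/6623819548881737
APPEND 21: p_16 = 21·73095818008509362 + 1921913838944965 = 1536934092017641567, q_16 = 21·6623819548881737 + 174160585441263 = 139274371111957740 → 1536934092017641567/139274371111957740

11/1
645155251/58462879
28401826126/2573725505
4792166752282/434258055797
29149980924205/2641522028973
63092128600692/5717302113743
1536934092017641567/139274371111957740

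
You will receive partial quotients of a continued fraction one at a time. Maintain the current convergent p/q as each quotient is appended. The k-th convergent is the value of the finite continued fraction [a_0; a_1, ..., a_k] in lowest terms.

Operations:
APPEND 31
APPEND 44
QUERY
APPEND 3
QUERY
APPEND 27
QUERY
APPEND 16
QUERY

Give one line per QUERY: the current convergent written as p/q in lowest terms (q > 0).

1365/44
4126/133
112767/3635
1808398/58293

APPEND 31: p_0 = 31·1 + 0 = 31, q_0 = 31·0 + 1 = 1 → 31/1
APPEND 44: p_1 = 44·31 + 1 = 1365, q_1 = 44·1 + 0 = 44 → 1365/44
APPEND 3: p_2 = 3·1365 + 31 = 4126, q_2 = 3·44 + 1 = 133 → 4126/133
APPEND 27: p_3 = 27·4126 + 1365 = 112767, q_3 = 27·133 + 44 = 3635 → 112767/3635
APPEND 16: p_4 = 16·112767 + 4126 = 1808398, q_4 = 16·3635 + 133 = 58293 → 1808398/58293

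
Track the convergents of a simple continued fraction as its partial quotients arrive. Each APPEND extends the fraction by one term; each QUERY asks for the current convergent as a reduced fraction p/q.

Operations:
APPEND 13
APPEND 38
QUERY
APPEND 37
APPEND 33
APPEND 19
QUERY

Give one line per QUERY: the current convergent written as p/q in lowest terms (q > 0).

APPEND 13: p_0 = 13·1 + 0 = 13, q_0 = 13·0 + 1 = 1 → 13/1
APPEND 38: p_1 = 38·13 + 1 = 495, q_1 = 38·1 + 0 = 38 → 495/38
APPEND 37: p_2 = 37·495 + 13 = 18328, q_2 = 37·38 + 1 = 1407 → 18328/1407
APPEND 33: p_3 = 33·18328 + 495 = 605319, q_3 = 33·1407 + 38 = 46469 → 605319/46469
APPEND 19: p_4 = 19·605319 + 18328 = 11519389, q_4 = 19·46469 + 1407 = 884318 → 11519389/884318

495/38
11519389/884318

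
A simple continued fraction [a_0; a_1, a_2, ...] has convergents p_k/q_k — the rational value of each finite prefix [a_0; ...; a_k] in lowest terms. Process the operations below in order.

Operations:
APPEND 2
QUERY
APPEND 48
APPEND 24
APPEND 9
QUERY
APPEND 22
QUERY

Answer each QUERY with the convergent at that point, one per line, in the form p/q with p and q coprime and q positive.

APPEND 2: p_0 = 2·1 + 0 = 2, q_0 = 2·0 + 1 = 1 → 2/1
APPEND 48: p_1 = 48·2 + 1 = 97, q_1 = 48·1 + 0 = 48 → 97/48
APPEND 24: p_2 = 24·97 + 2 = 2330, q_2 = 24·48 + 1 = 1153 → 2330/1153
APPEND 9: p_3 = 9·2330 + 97 = 21067, q_3 = 9·1153 + 48 = 10425 → 21067/10425
APPEND 22: p_4 = 22·21067 + 2330 = 465804, q_4 = 22·10425 + 1153 = 230503 → 465804/230503

2/1
21067/10425
465804/230503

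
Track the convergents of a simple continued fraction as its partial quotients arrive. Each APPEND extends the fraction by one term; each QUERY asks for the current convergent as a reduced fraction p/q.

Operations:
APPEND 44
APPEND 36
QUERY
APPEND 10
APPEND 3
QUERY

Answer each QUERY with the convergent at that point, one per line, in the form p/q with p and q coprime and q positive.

1585/36
49267/1119

APPEND 44: p_0 = 44·1 + 0 = 44, q_0 = 44·0 + 1 = 1 → 44/1
APPEND 36: p_1 = 36·44 + 1 = 1585, q_1 = 36·1 + 0 = 36 → 1585/36
APPEND 10: p_2 = 10·1585 + 44 = 15894, q_2 = 10·36 + 1 = 361 → 15894/361
APPEND 3: p_3 = 3·15894 + 1585 = 49267, q_3 = 3·361 + 36 = 1119 → 49267/1119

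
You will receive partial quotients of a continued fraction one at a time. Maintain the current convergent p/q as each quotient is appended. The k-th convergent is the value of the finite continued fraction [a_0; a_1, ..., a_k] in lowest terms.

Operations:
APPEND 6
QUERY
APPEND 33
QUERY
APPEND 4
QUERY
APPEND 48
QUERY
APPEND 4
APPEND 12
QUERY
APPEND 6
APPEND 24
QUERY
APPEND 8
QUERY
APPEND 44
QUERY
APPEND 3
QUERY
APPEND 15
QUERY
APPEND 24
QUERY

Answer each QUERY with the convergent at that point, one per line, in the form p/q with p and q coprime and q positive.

APPEND 6: p_0 = 6·1 + 0 = 6, q_0 = 6·0 + 1 = 1 → 6/1
APPEND 33: p_1 = 33·6 + 1 = 199, q_1 = 33·1 + 0 = 33 → 199/33
APPEND 4: p_2 = 4·199 + 6 = 802, q_2 = 4·33 + 1 = 133 → 802/133
APPEND 48: p_3 = 48·802 + 199 = 38695, q_3 = 48·133 + 33 = 6417 → 38695/6417
APPEND 4: p_4 = 4·38695 + 802 = 155582, q_4 = 4·6417 + 133 = 25801 → 155582/25801
APPEND 12: p_5 = 12·155582 + 38695 = 1905679, q_5 = 12·25801 + 6417 = 316029 → 1905679/316029
APPEND 6: p_6 = 6·1905679 + 155582 = 11589656, q_6 = 6·316029 + 25801 = 1921975 → 11589656/1921975
APPEND 24: p_7 = 24·11589656 + 1905679 = 280057423, q_7 = 24·1921975 + 316029 = 46443429 → 280057423/46443429
APPEND 8: p_8 = 8·280057423 + 11589656 = 2252049040, q_8 = 8·46443429 + 1921975 = 373469407 → 2252049040/373469407
APPEND 44: p_9 = 44·2252049040 + 280057423 = 99370215183, q_9 = 44·373469407 + 46443429 = 16479097337 → 99370215183/16479097337
APPEND 3: p_10 = 3·99370215183 + 2252049040 = 300362694589, q_10 = 3·16479097337 + 373469407 = 49810761418 → 300362694589/49810761418
APPEND 15: p_11 = 15·300362694589 + 99370215183 = 4604810634018, q_11 = 15·49810761418 + 16479097337 = 763640518607 → 4604810634018/763640518607
APPEND 24: p_12 = 24·4604810634018 + 300362694589 = 110815817911021, q_12 = 24·763640518607 + 49810761418 = 18377183207986 → 110815817911021/18377183207986

6/1
199/33
802/133
38695/6417
1905679/316029
280057423/46443429
2252049040/373469407
99370215183/16479097337
300362694589/49810761418
4604810634018/763640518607
110815817911021/18377183207986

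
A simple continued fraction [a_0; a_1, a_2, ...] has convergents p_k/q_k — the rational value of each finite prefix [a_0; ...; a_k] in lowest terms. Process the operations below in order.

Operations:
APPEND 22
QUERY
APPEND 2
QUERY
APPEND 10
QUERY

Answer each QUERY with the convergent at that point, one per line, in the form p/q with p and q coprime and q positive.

22/1
45/2
472/21

APPEND 22: p_0 = 22·1 + 0 = 22, q_0 = 22·0 + 1 = 1 → 22/1
APPEND 2: p_1 = 2·22 + 1 = 45, q_1 = 2·1 + 0 = 2 → 45/2
APPEND 10: p_2 = 10·45 + 22 = 472, q_2 = 10·2 + 1 = 21 → 472/21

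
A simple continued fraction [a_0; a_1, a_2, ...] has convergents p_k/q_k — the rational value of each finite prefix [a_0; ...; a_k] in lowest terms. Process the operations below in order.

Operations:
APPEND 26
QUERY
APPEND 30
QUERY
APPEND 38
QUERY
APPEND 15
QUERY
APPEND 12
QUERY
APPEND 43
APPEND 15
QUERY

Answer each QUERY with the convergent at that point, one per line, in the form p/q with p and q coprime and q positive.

26/1
781/30
29704/1141
446341/17145
5385796/206881
3485919331/133902301

APPEND 26: p_0 = 26·1 + 0 = 26, q_0 = 26·0 + 1 = 1 → 26/1
APPEND 30: p_1 = 30·26 + 1 = 781, q_1 = 30·1 + 0 = 30 → 781/30
APPEND 38: p_2 = 38·781 + 26 = 29704, q_2 = 38·30 + 1 = 1141 → 29704/1141
APPEND 15: p_3 = 15·29704 + 781 = 446341, q_3 = 15·1141 + 30 = 17145 → 446341/17145
APPEND 12: p_4 = 12·446341 + 29704 = 5385796, q_4 = 12·17145 + 1141 = 206881 → 5385796/206881
APPEND 43: p_5 = 43·5385796 + 446341 = 232035569, q_5 = 43·206881 + 17145 = 8913028 → 232035569/8913028
APPEND 15: p_6 = 15·232035569 + 5385796 = 3485919331, q_6 = 15·8913028 + 206881 = 133902301 → 3485919331/133902301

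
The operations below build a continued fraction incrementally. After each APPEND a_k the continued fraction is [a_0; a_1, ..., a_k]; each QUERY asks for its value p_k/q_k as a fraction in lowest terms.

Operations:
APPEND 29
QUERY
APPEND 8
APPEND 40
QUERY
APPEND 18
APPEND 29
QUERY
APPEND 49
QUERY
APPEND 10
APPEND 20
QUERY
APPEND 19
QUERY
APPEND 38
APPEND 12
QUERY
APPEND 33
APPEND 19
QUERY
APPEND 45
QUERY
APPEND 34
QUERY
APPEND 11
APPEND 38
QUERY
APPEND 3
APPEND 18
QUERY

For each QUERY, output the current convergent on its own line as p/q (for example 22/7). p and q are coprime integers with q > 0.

29/1
9349/321
4896284/168115
240086431/8243421
48355298311/1660289921
921156428503/31628110824
421548751405603/14473970125620
265398609574765759/9112520280412787
11956883591960425479/410542257161222108
406799440736229232045/13967549263761964459
170903327244974544395057/5868003747288389548425
9480444511644028617331667/325513170615715196124201

APPEND 29: p_0 = 29·1 + 0 = 29, q_0 = 29·0 + 1 = 1 → 29/1
APPEND 8: p_1 = 8·29 + 1 = 233, q_1 = 8·1 + 0 = 8 → 233/8
APPEND 40: p_2 = 40·233 + 29 = 9349, q_2 = 40·8 + 1 = 321 → 9349/321
APPEND 18: p_3 = 18·9349 + 233 = 168515, q_3 = 18·321 + 8 = 5786 → 168515/5786
APPEND 29: p_4 = 29·168515 + 9349 = 4896284, q_4 = 29·5786 + 321 = 168115 → 4896284/168115
APPEND 49: p_5 = 49·4896284 + 168515 = 240086431, q_5 = 49·168115 + 5786 = 8243421 → 240086431/8243421
APPEND 10: p_6 = 10·240086431 + 4896284 = 2405760594, q_6 = 10·8243421 + 168115 = 82602325 → 2405760594/82602325
APPEND 20: p_7 = 20·2405760594 + 240086431 = 48355298311, q_7 = 20·82602325 + 8243421 = 1660289921 → 48355298311/1660289921
APPEND 19: p_8 = 19·48355298311 + 2405760594 = 921156428503, q_8 = 19·1660289921 + 82602325 = 31628110824 → 921156428503/31628110824
APPEND 38: p_9 = 38·921156428503 + 48355298311 = 35052299581425, q_9 = 38·31628110824 + 1660289921 = 1203528501233 → 35052299581425/1203528501233
APPEND 12: p_10 = 12·35052299581425 + 921156428503 = 421548751405603, q_10 = 12·1203528501233 + 31628110824 = 14473970125620 → 421548751405603/14473970125620
APPEND 33: p_11 = 33·421548751405603 + 35052299581425 = 13946161095966324, q_11 = 33·14473970125620 + 1203528501233 = 478844542646693 → 13946161095966324/478844542646693
APPEND 19: p_12 = 19·13946161095966324 + 421548751405603 = 265398609574765759, q_12 = 19·478844542646693 + 14473970125620 = 9112520280412787 → 265398609574765759/9112520280412787
APPEND 45: p_13 = 45·265398609574765759 + 13946161095966324 = 11956883591960425479, q_13 = 45·9112520280412787 + 478844542646693 = 410542257161222108 → 11956883591960425479/410542257161222108
APPEND 34: p_14 = 34·11956883591960425479 + 265398609574765759 = 406799440736229232045, q_14 = 34·410542257161222108 + 9112520280412787 = 13967549263761964459 → 406799440736229232045/13967549263761964459
APPEND 11: p_15 = 11·406799440736229232045 + 11956883591960425479 = 4486750731690481977974, q_15 = 11·13967549263761964459 + 410542257161222108 = 154053584158542831157 → 4486750731690481977974/154053584158542831157
APPEND 38: p_16 = 38·4486750731690481977974 + 406799440736229232045 = 170903327244974544395057, q_16 = 38·154053584158542831157 + 13967549263761964459 = 5868003747288389548425 → 170903327244974544395057/5868003747288389548425
APPEND 3: p_17 = 3·170903327244974544395057 + 4486750731690481977974 = 517196732466614115163145, q_17 = 3·5868003747288389548425 + 154053584158542831157 = 17758064826023711476432 → 517196732466614115163145/17758064826023711476432
APPEND 18: p_18 = 18·517196732466614115163145 + 170903327244974544395057 = 9480444511644028617331667, q_18 = 18·17758064826023711476432 + 5868003747288389548425 = 325513170615715196124201 → 9480444511644028617331667/325513170615715196124201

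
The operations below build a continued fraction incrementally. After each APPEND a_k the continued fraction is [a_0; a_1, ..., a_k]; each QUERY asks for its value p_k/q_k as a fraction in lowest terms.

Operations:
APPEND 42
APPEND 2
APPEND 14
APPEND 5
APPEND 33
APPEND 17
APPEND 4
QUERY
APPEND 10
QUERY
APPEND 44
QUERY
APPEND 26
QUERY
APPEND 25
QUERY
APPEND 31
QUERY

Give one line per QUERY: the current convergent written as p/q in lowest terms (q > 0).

APPEND 42: p_0 = 42·1 + 0 = 42, q_0 = 42·0 + 1 = 1 → 42/1
APPEND 2: p_1 = 2·42 + 1 = 85, q_1 = 2·1 + 0 = 2 → 85/2
APPEND 14: p_2 = 14·85 + 42 = 1232, q_2 = 14·2 + 1 = 29 → 1232/29
APPEND 5: p_3 = 5·1232 + 85 = 6245, q_3 = 5·29 + 2 = 147 → 6245/147
APPEND 33: p_4 = 33·6245 + 1232 = 207317, q_4 = 33·147 + 29 = 4880 → 207317/4880
APPEND 17: p_5 = 17·207317 + 6245 = 3530634, q_5 = 17·4880 + 147 = 83107 → 3530634/83107
APPEND 4: p_6 = 4·3530634 + 207317 = 14329853, q_6 = 4·83107 + 4880 = 337308 → 14329853/337308
APPEND 10: p_7 = 10·14329853 + 3530634 = 146829164, q_7 = 10·337308 + 83107 = 3456187 → 146829164/3456187
APPEND 44: p_8 = 44·146829164 + 14329853 = 6474813069, q_8 = 44·3456187 + 337308 = 152409536 → 6474813069/152409536
APPEND 26: p_9 = 26·6474813069 + 146829164 = 168491968958, q_9 = 26·152409536 + 3456187 = 3966104123 → 168491968958/3966104123
APPEND 25: p_10 = 25·168491968958 + 6474813069 = 4218774037019, q_10 = 25·3966104123 + 152409536 = 99305012611 → 4218774037019/99305012611
APPEND 31: p_11 = 31·4218774037019 + 168491968958 = 130950487116547, q_11 = 31·99305012611 + 3966104123 = 3082421495064 → 130950487116547/3082421495064

14329853/337308
146829164/3456187
6474813069/152409536
168491968958/3966104123
4218774037019/99305012611
130950487116547/3082421495064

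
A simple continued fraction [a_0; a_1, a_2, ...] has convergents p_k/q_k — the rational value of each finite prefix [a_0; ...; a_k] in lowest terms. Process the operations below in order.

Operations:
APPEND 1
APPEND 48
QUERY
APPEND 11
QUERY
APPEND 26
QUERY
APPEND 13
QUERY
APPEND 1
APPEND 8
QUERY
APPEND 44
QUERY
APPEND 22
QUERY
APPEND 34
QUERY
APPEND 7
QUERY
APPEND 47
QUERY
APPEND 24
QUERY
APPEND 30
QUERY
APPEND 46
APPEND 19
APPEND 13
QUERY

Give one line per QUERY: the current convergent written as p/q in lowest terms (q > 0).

APPEND 1: p_0 = 1·1 + 0 = 1, q_0 = 1·0 + 1 = 1 → 1/1
APPEND 48: p_1 = 48·1 + 1 = 49, q_1 = 48·1 + 0 = 48 → 49/48
APPEND 11: p_2 = 11·49 + 1 = 540, q_2 = 11·48 + 1 = 529 → 540/529
APPEND 26: p_3 = 26·540 + 49 = 14089, q_3 = 26·529 + 48 = 13802 → 14089/13802
APPEND 13: p_4 = 13·14089 + 540 = 183697, q_4 = 13·13802 + 529 = 179955 → 183697/179955
APPEND 1: p_5 = 1·183697 + 14089 = 197786, q_5 = 1·179955 + 13802 = 193757 → 197786/193757
APPEND 8: p_6 = 8·197786 + 183697 = 1765985, q_6 = 8·193757 + 179955 = 1730011 → 1765985/1730011
APPEND 44: p_7 = 44·1765985 + 197786 = 77901126, q_7 = 44·1730011 + 193757 = 76314241 → 77901126/76314241
APPEND 22: p_8 = 22·77901126 + 1765985 = 1715590757, q_8 = 22·76314241 + 1730011 = 1680643313 → 1715590757/1680643313
APPEND 34: p_9 = 34·1715590757 + 77901126 = 58407986864, q_9 = 34·1680643313 + 76314241 = 57218186883 → 58407986864/57218186883
APPEND 7: p_10 = 7·58407986864 + 1715590757 = 410571498805, q_10 = 7·57218186883 + 1680643313 = 402207951494 → 410571498805/402207951494
APPEND 47: p_11 = 47·410571498805 + 58407986864 = 19355268430699, q_11 = 47·402207951494 + 57218186883 = 18960991907101 → 19355268430699/18960991907101
APPEND 24: p_12 = 24·19355268430699 + 410571498805 = 464937013835581, q_12 = 24·18960991907101 + 402207951494 = 455466013721918 → 464937013835581/455466013721918
APPEND 30: p_13 = 30·464937013835581 + 19355268430699 = 13967465683498129, q_13 = 30·455466013721918 + 18960991907101 = 13682941403564641 → 13967465683498129/13682941403564641
APPEND 46: p_14 = 46·13967465683498129 + 464937013835581 = 642968358454749515, q_14 = 46·13682941403564641 + 455466013721918 = 629870770577695404 → 642968358454749515/629870770577695404
APPEND 19: p_15 = 19·642968358454749515 + 13967465683498129 = 12230366276323738914, q_15 = 19·629870770577695404 + 13682941403564641 = 11981227582379777317 → 12230366276323738914/11981227582379777317
APPEND 13: p_16 = 13·12230366276323738914 + 642968358454749515 = 159637729950663355397, q_16 = 13·11981227582379777317 + 629870770577695404 = 156385829341514800525 → 159637729950663355397/156385829341514800525

49/48
540/529
14089/13802
183697/179955
1765985/1730011
77901126/76314241
1715590757/1680643313
58407986864/57218186883
410571498805/402207951494
19355268430699/18960991907101
464937013835581/455466013721918
13967465683498129/13682941403564641
159637729950663355397/156385829341514800525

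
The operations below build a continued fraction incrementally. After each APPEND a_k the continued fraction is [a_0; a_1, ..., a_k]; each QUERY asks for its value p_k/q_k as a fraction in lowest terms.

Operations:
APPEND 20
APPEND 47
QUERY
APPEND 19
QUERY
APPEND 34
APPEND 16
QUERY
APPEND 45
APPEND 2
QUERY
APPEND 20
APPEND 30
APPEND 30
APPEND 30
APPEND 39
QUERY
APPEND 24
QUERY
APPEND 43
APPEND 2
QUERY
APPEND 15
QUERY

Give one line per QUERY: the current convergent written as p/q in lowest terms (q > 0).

941/47
17899/894
9770011/487982
890290015/44467248
19303547588982317/964152830489825
463779682678651243/23164368710832828
40387439488220622775/2017228383503435686
625773422226080327391/31255457759947836719

APPEND 20: p_0 = 20·1 + 0 = 20, q_0 = 20·0 + 1 = 1 → 20/1
APPEND 47: p_1 = 47·20 + 1 = 941, q_1 = 47·1 + 0 = 47 → 941/47
APPEND 19: p_2 = 19·941 + 20 = 17899, q_2 = 19·47 + 1 = 894 → 17899/894
APPEND 34: p_3 = 34·17899 + 941 = 609507, q_3 = 34·894 + 47 = 30443 → 609507/30443
APPEND 16: p_4 = 16·609507 + 17899 = 9770011, q_4 = 16·30443 + 894 = 487982 → 9770011/487982
APPEND 45: p_5 = 45·9770011 + 609507 = 440260002, q_5 = 45·487982 + 30443 = 21989633 → 440260002/21989633
APPEND 2: p_6 = 2·440260002 + 9770011 = 890290015, q_6 = 2·21989633 + 487982 = 44467248 → 890290015/44467248
APPEND 20: p_7 = 20·890290015 + 440260002 = 18246060302, q_7 = 20·44467248 + 21989633 = 911334593 → 18246060302/911334593
APPEND 30: p_8 = 30·18246060302 + 890290015 = 548272099075, q_8 = 30·911334593 + 44467248 = 27384505038 → 548272099075/27384505038
APPEND 30: p_9 = 30·548272099075 + 18246060302 = 16466409032552, q_9 = 30·27384505038 + 911334593 = 822446485733 → 16466409032552/822446485733
APPEND 30: p_10 = 30·16466409032552 + 548272099075 = 494540543075635, q_10 = 30·822446485733 + 27384505038 = 24700779077028 → 494540543075635/24700779077028
APPEND 39: p_11 = 39·494540543075635 + 16466409032552 = 19303547588982317, q_11 = 39·24700779077028 + 822446485733 = 964152830489825 → 19303547588982317/964152830489825
APPEND 24: p_12 = 24·19303547588982317 + 494540543075635 = 463779682678651243, q_12 = 24·964152830489825 + 24700779077028 = 23164368710832828 → 463779682678651243/23164368710832828
APPEND 43: p_13 = 43·463779682678651243 + 19303547588982317 = 19961829902770985766, q_13 = 43·23164368710832828 + 964152830489825 = 997032007396301429 → 19961829902770985766/997032007396301429
APPEND 2: p_14 = 2·19961829902770985766 + 463779682678651243 = 40387439488220622775, q_14 = 2·997032007396301429 + 23164368710832828 = 2017228383503435686 → 40387439488220622775/2017228383503435686
APPEND 15: p_15 = 15·40387439488220622775 + 19961829902770985766 = 625773422226080327391, q_15 = 15·2017228383503435686 + 997032007396301429 = 31255457759947836719 → 625773422226080327391/31255457759947836719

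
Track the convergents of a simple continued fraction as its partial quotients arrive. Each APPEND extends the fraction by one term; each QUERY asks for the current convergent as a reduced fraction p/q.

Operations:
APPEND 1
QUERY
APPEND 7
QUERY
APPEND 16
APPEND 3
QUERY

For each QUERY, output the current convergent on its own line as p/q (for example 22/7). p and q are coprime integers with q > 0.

APPEND 1: p_0 = 1·1 + 0 = 1, q_0 = 1·0 + 1 = 1 → 1/1
APPEND 7: p_1 = 7·1 + 1 = 8, q_1 = 7·1 + 0 = 7 → 8/7
APPEND 16: p_2 = 16·8 + 1 = 129, q_2 = 16·7 + 1 = 113 → 129/113
APPEND 3: p_3 = 3·129 + 8 = 395, q_3 = 3·113 + 7 = 346 → 395/346

1/1
8/7
395/346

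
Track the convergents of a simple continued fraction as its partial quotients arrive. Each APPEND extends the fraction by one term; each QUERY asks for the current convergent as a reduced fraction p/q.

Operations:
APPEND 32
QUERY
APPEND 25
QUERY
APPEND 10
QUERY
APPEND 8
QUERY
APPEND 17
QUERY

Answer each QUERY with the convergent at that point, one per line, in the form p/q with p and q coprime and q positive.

APPEND 32: p_0 = 32·1 + 0 = 32, q_0 = 32·0 + 1 = 1 → 32/1
APPEND 25: p_1 = 25·32 + 1 = 801, q_1 = 25·1 + 0 = 25 → 801/25
APPEND 10: p_2 = 10·801 + 32 = 8042, q_2 = 10·25 + 1 = 251 → 8042/251
APPEND 8: p_3 = 8·8042 + 801 = 65137, q_3 = 8·251 + 25 = 2033 → 65137/2033
APPEND 17: p_4 = 17·65137 + 8042 = 1115371, q_4 = 17·2033 + 251 = 34812 → 1115371/34812

32/1
801/25
8042/251
65137/2033
1115371/34812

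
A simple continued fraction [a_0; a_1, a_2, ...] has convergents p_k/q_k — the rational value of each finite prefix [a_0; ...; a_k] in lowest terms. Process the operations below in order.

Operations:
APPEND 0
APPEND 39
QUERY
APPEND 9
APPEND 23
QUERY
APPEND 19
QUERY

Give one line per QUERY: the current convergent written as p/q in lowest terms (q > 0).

1/39
208/8135
3961/154917

APPEND 0: p_0 = 0·1 + 0 = 0, q_0 = 0·0 + 1 = 1 → 0/1
APPEND 39: p_1 = 39·0 + 1 = 1, q_1 = 39·1 + 0 = 39 → 1/39
APPEND 9: p_2 = 9·1 + 0 = 9, q_2 = 9·39 + 1 = 352 → 9/352
APPEND 23: p_3 = 23·9 + 1 = 208, q_3 = 23·352 + 39 = 8135 → 208/8135
APPEND 19: p_4 = 19·208 + 9 = 3961, q_4 = 19·8135 + 352 = 154917 → 3961/154917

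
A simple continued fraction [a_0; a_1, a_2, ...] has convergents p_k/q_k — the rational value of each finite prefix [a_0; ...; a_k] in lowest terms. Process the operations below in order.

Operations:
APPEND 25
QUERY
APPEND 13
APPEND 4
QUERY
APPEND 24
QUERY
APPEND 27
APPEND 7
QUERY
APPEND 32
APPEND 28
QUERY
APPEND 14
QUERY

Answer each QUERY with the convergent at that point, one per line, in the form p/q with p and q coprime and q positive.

APPEND 25: p_0 = 25·1 + 0 = 25, q_0 = 25·0 + 1 = 1 → 25/1
APPEND 13: p_1 = 13·25 + 1 = 326, q_1 = 13·1 + 0 = 13 → 326/13
APPEND 4: p_2 = 4·326 + 25 = 1329, q_2 = 4·13 + 1 = 53 → 1329/53
APPEND 24: p_3 = 24·1329 + 326 = 32222, q_3 = 24·53 + 13 = 1285 → 32222/1285
APPEND 27: p_4 = 27·32222 + 1329 = 871323, q_4 = 27·1285 + 53 = 34748 → 871323/34748
APPEND 7: p_5 = 7·871323 + 32222 = 6131483, q_5 = 7·34748 + 1285 = 244521 → 6131483/244521
APPEND 32: p_6 = 32·6131483 + 871323 = 197078779, q_6 = 32·244521 + 34748 = 7859420 → 197078779/7859420
APPEND 28: p_7 = 28·197078779 + 6131483 = 5524337295, q_7 = 28·7859420 + 244521 = 220308281 → 5524337295/220308281
APPEND 14: p_8 = 14·5524337295 + 197078779 = 77537800909, q_8 = 14·220308281 + 7859420 = 3092175354 → 77537800909/3092175354

25/1
1329/53
32222/1285
6131483/244521
5524337295/220308281
77537800909/3092175354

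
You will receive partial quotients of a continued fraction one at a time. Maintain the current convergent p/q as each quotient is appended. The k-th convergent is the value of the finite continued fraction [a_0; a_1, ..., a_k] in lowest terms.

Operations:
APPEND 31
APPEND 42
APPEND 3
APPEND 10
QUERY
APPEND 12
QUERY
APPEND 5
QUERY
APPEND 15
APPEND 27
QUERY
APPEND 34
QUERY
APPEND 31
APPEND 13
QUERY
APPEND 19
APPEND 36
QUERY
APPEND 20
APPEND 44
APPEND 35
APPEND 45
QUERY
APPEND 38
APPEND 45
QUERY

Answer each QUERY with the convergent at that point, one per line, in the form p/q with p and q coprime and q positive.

40703/1312
492376/15871
2502583/80667
1029342850/33179319
35035688021/1129322722
14167799417534/456677710835
9744079485184826/314085750535211
13556749431717440962739/436981433346548909290
23209146430674118197772994/748111936796421088842685

APPEND 31: p_0 = 31·1 + 0 = 31, q_0 = 31·0 + 1 = 1 → 31/1
APPEND 42: p_1 = 42·31 + 1 = 1303, q_1 = 42·1 + 0 = 42 → 1303/42
APPEND 3: p_2 = 3·1303 + 31 = 3940, q_2 = 3·42 + 1 = 127 → 3940/127
APPEND 10: p_3 = 10·3940 + 1303 = 40703, q_3 = 10·127 + 42 = 1312 → 40703/1312
APPEND 12: p_4 = 12·40703 + 3940 = 492376, q_4 = 12·1312 + 127 = 15871 → 492376/15871
APPEND 5: p_5 = 5·492376 + 40703 = 2502583, q_5 = 5·15871 + 1312 = 80667 → 2502583/80667
APPEND 15: p_6 = 15·2502583 + 492376 = 38031121, q_6 = 15·80667 + 15871 = 1225876 → 38031121/1225876
APPEND 27: p_7 = 27·38031121 + 2502583 = 1029342850, q_7 = 27·1225876 + 80667 = 33179319 → 1029342850/33179319
APPEND 34: p_8 = 34·1029342850 + 38031121 = 35035688021, q_8 = 34·33179319 + 1225876 = 1129322722 → 35035688021/1129322722
APPEND 31: p_9 = 31·35035688021 + 1029342850 = 1087135671501, q_9 = 31·1129322722 + 33179319 = 35042183701 → 1087135671501/35042183701
APPEND 13: p_10 = 13·1087135671501 + 35035688021 = 14167799417534, q_10 = 13·35042183701 + 1129322722 = 456677710835 → 14167799417534/456677710835
APPEND 19: p_11 = 19·14167799417534 + 1087135671501 = 270275324604647, q_11 = 19·456677710835 + 35042183701 = 8711918689566 → 270275324604647/8711918689566
APPEND 36: p_12 = 36·270275324604647 + 14167799417534 = 9744079485184826, q_12 = 36·8711918689566 + 456677710835 = 314085750535211 → 9744079485184826/314085750535211
APPEND 20: p_13 = 20·9744079485184826 + 270275324604647 = 195151865028301167, q_13 = 20·314085750535211 + 8711918689566 = 6290426929393786 → 195151865028301167/6290426929393786
APPEND 44: p_14 = 44·195151865028301167 + 9744079485184826 = 8596426140730436174, q_14 = 44·6290426929393786 + 314085750535211 = 277092870643861795 → 8596426140730436174/277092870643861795
APPEND 35: p_15 = 35·8596426140730436174 + 195151865028301167 = 301070066790593567257, q_15 = 35·277092870643861795 + 6290426929393786 = 9704540899464556611 → 301070066790593567257/9704540899464556611
APPEND 45: p_16 = 45·301070066790593567257 + 8596426140730436174 = 13556749431717440962739, q_16 = 45·9704540899464556611 + 277092870643861795 = 436981433346548909290 → 13556749431717440962739/436981433346548909290
APPEND 38: p_17 = 38·13556749431717440962739 + 301070066790593567257 = 515457548472053350151339, q_17 = 38·436981433346548909290 + 9704540899464556611 = 16614999008068323109631 → 515457548472053350151339/16614999008068323109631
APPEND 45: p_18 = 45·515457548472053350151339 + 13556749431717440962739 = 23209146430674118197772994, q_18 = 45·16614999008068323109631 + 436981433346548909290 = 748111936796421088842685 → 23209146430674118197772994/748111936796421088842685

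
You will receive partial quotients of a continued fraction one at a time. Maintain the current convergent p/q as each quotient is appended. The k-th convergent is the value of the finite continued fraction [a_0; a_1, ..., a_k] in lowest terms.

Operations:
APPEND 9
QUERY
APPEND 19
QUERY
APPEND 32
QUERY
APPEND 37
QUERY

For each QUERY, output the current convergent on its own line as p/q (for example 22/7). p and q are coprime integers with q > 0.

9/1
172/19
5513/609
204153/22552

APPEND 9: p_0 = 9·1 + 0 = 9, q_0 = 9·0 + 1 = 1 → 9/1
APPEND 19: p_1 = 19·9 + 1 = 172, q_1 = 19·1 + 0 = 19 → 172/19
APPEND 32: p_2 = 32·172 + 9 = 5513, q_2 = 32·19 + 1 = 609 → 5513/609
APPEND 37: p_3 = 37·5513 + 172 = 204153, q_3 = 37·609 + 19 = 22552 → 204153/22552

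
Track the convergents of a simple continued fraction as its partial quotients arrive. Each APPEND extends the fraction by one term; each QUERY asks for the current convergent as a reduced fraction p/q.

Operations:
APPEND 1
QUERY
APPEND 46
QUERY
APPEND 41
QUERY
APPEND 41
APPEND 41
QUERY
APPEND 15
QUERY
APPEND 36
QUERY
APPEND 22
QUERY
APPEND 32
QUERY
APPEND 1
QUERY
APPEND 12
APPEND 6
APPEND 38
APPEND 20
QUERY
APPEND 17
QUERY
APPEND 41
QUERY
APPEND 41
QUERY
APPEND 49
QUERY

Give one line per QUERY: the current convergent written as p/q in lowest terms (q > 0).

1/1
47/46
1928/1887
3244823/3175820
48751440/47714713
1758296663/1720905488
38731278026/37907635449
1241159193495/1214765239856
1279890471521/1252672875305
77100885138939223/75461291121871481
1314565047670934652/1286610076942341931
53974267839647259955/52826474445757890652
2214259546473208592807/2167172062353015858663
108552692045026868307498/106244257529743534965139

APPEND 1: p_0 = 1·1 + 0 = 1, q_0 = 1·0 + 1 = 1 → 1/1
APPEND 46: p_1 = 46·1 + 1 = 47, q_1 = 46·1 + 0 = 46 → 47/46
APPEND 41: p_2 = 41·47 + 1 = 1928, q_2 = 41·46 + 1 = 1887 → 1928/1887
APPEND 41: p_3 = 41·1928 + 47 = 79095, q_3 = 41·1887 + 46 = 77413 → 79095/77413
APPEND 41: p_4 = 41·79095 + 1928 = 3244823, q_4 = 41·77413 + 1887 = 3175820 → 3244823/3175820
APPEND 15: p_5 = 15·3244823 + 79095 = 48751440, q_5 = 15·3175820 + 77413 = 47714713 → 48751440/47714713
APPEND 36: p_6 = 36·48751440 + 3244823 = 1758296663, q_6 = 36·47714713 + 3175820 = 1720905488 → 1758296663/1720905488
APPEND 22: p_7 = 22·1758296663 + 48751440 = 38731278026, q_7 = 22·1720905488 + 47714713 = 37907635449 → 38731278026/37907635449
APPEND 32: p_8 = 32·38731278026 + 1758296663 = 1241159193495, q_8 = 32·37907635449 + 1720905488 = 1214765239856 → 1241159193495/1214765239856
APPEND 1: p_9 = 1·1241159193495 + 38731278026 = 1279890471521, q_9 = 1·1214765239856 + 37907635449 = 1252672875305 → 1279890471521/1252672875305
APPEND 12: p_10 = 12·1279890471521 + 1241159193495 = 16599844851747, q_10 = 12·1252672875305 + 1214765239856 = 16246839743516 → 16599844851747/16246839743516
APPEND 6: p_11 = 6·16599844851747 + 1279890471521 = 100878959582003, q_11 = 6·16246839743516 + 1252672875305 = 98733711336401 → 100878959582003/98733711336401
APPEND 38: p_12 = 38·100878959582003 + 16599844851747 = 3850000308967861, q_12 = 38·98733711336401 + 16246839743516 = 3768127870526754 → 3850000308967861/3768127870526754
APPEND 20: p_13 = 20·3850000308967861 + 100878959582003 = 77100885138939223, q_13 = 20·3768127870526754 + 98733711336401 = 75461291121871481 → 77100885138939223/75461291121871481
APPEND 17: p_14 = 17·77100885138939223 + 3850000308967861 = 1314565047670934652, q_14 = 17·75461291121871481 + 3768127870526754 = 1286610076942341931 → 1314565047670934652/1286610076942341931
APPEND 41: p_15 = 41·1314565047670934652 + 77100885138939223 = 53974267839647259955, q_15 = 41·1286610076942341931 + 75461291121871481 = 52826474445757890652 → 53974267839647259955/52826474445757890652
APPEND 41: p_16 = 41·53974267839647259955 + 1314565047670934652 = 2214259546473208592807, q_16 = 41·52826474445757890652 + 1286610076942341931 = 2167172062353015858663 → 2214259546473208592807/2167172062353015858663
APPEND 49: p_17 = 49·2214259546473208592807 + 53974267839647259955 = 108552692045026868307498, q_17 = 49·2167172062353015858663 + 52826474445757890652 = 106244257529743534965139 → 108552692045026868307498/106244257529743534965139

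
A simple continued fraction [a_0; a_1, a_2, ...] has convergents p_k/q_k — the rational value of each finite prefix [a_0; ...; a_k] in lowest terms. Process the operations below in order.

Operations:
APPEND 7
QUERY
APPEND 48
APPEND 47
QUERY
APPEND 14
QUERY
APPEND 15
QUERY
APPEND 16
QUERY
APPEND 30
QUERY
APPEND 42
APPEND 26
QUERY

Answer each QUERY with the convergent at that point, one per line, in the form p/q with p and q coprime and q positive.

APPEND 7: p_0 = 7·1 + 0 = 7, q_0 = 7·0 + 1 = 1 → 7/1
APPEND 48: p_1 = 48·7 + 1 = 337, q_1 = 48·1 + 0 = 48 → 337/48
APPEND 47: p_2 = 47·337 + 7 = 15846, q_2 = 47·48 + 1 = 2257 → 15846/2257
APPEND 14: p_3 = 14·15846 + 337 = 222181, q_3 = 14·2257 + 48 = 31646 → 222181/31646
APPEND 15: p_4 = 15·222181 + 15846 = 3348561, q_4 = 15·31646 + 2257 = 476947 → 3348561/476947
APPEND 16: p_5 = 16·3348561 + 222181 = 53799157, q_5 = 16·476947 + 31646 = 7662798 → 53799157/7662798
APPEND 30: p_6 = 30·53799157 + 3348561 = 1617323271, q_6 = 30·7662798 + 476947 = 230360887 → 1617323271/230360887
APPEND 42: p_7 = 42·1617323271 + 53799157 = 67981376539, q_7 = 42·230360887 + 7662798 = 9682820052 → 67981376539/9682820052
APPEND 26: p_8 = 26·67981376539 + 1617323271 = 1769133113285, q_8 = 26·9682820052 + 230360887 = 251983682239 → 1769133113285/251983682239

7/1
15846/2257
222181/31646
3348561/476947
53799157/7662798
1617323271/230360887
1769133113285/251983682239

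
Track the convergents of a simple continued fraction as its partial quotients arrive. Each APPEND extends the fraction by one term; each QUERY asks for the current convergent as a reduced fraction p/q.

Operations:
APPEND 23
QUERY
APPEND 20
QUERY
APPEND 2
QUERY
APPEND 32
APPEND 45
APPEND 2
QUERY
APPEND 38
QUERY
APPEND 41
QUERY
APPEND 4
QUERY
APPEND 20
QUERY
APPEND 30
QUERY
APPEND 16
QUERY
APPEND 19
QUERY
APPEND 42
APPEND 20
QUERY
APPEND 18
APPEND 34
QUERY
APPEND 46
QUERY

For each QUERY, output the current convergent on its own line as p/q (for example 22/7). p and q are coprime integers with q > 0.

23/1
461/20
945/41
2795681/121294
107618368/4669153
4415148769/191556567
17768213444/770895421
359779417649/15609464987
10811150742914/469054845031
173338191304273/7520486985483
3304236785524101/143358307569208
2782329900451854401/120714746405413588
1710292572605219509323/74203110906284864890
78723679229331414124591/3415521995693806121743

APPEND 23: p_0 = 23·1 + 0 = 23, q_0 = 23·0 + 1 = 1 → 23/1
APPEND 20: p_1 = 20·23 + 1 = 461, q_1 = 20·1 + 0 = 20 → 461/20
APPEND 2: p_2 = 2·461 + 23 = 945, q_2 = 2·20 + 1 = 41 → 945/41
APPEND 32: p_3 = 32·945 + 461 = 30701, q_3 = 32·41 + 20 = 1332 → 30701/1332
APPEND 45: p_4 = 45·30701 + 945 = 1382490, q_4 = 45·1332 + 41 = 59981 → 1382490/59981
APPEND 2: p_5 = 2·1382490 + 30701 = 2795681, q_5 = 2·59981 + 1332 = 121294 → 2795681/121294
APPEND 38: p_6 = 38·2795681 + 1382490 = 107618368, q_6 = 38·121294 + 59981 = 4669153 → 107618368/4669153
APPEND 41: p_7 = 41·107618368 + 2795681 = 4415148769, q_7 = 41·4669153 + 121294 = 191556567 → 4415148769/191556567
APPEND 4: p_8 = 4·4415148769 + 107618368 = 17768213444, q_8 = 4·191556567 + 4669153 = 770895421 → 17768213444/770895421
APPEND 20: p_9 = 20·17768213444 + 4415148769 = 359779417649, q_9 = 20·770895421 + 191556567 = 15609464987 → 359779417649/15609464987
APPEND 30: p_10 = 30·359779417649 + 17768213444 = 10811150742914, q_10 = 30·15609464987 + 770895421 = 469054845031 → 10811150742914/469054845031
APPEND 16: p_11 = 16·10811150742914 + 359779417649 = 173338191304273, q_11 = 16·469054845031 + 15609464987 = 7520486985483 → 173338191304273/7520486985483
APPEND 19: p_12 = 19·173338191304273 + 10811150742914 = 3304236785524101, q_12 = 19·7520486985483 + 469054845031 = 143358307569208 → 3304236785524101/143358307569208
APPEND 42: p_13 = 42·3304236785524101 + 173338191304273 = 138951283183316515, q_13 = 42·143358307569208 + 7520486985483 = 6028569404892219 → 138951283183316515/6028569404892219
APPEND 20: p_14 = 20·138951283183316515 + 3304236785524101 = 2782329900451854401, q_14 = 20·6028569404892219 + 143358307569208 = 120714746405413588 → 2782329900451854401/120714746405413588
APPEND 18: p_15 = 18·2782329900451854401 + 138951283183316515 = 50220889491316695733, q_15 = 18·120714746405413588 + 6028569404892219 = 2178894004702336803 → 50220889491316695733/2178894004702336803
APPEND 34: p_16 = 34·50220889491316695733 + 2782329900451854401 = 1710292572605219509323, q_16 = 34·2178894004702336803 + 120714746405413588 = 74203110906284864890 → 1710292572605219509323/74203110906284864890
APPEND 46: p_17 = 46·1710292572605219509323 + 50220889491316695733 = 78723679229331414124591, q_17 = 46·74203110906284864890 + 2178894004702336803 = 3415521995693806121743 → 78723679229331414124591/3415521995693806121743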